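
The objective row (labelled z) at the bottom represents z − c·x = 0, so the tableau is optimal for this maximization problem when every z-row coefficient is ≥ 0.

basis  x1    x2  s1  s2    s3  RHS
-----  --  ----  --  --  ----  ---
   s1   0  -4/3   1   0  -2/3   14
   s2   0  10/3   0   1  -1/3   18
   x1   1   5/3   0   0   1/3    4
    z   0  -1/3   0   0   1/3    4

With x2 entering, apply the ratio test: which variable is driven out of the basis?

Column x2 entries and ratios — s1: -4/3 ≤ 0, skip; s2: 18/(10/3) = 27/5; x1: 4/(5/3) = 12/5.
Smallest ratio is 12/5 in the row of x1, so x1 leaves.

x1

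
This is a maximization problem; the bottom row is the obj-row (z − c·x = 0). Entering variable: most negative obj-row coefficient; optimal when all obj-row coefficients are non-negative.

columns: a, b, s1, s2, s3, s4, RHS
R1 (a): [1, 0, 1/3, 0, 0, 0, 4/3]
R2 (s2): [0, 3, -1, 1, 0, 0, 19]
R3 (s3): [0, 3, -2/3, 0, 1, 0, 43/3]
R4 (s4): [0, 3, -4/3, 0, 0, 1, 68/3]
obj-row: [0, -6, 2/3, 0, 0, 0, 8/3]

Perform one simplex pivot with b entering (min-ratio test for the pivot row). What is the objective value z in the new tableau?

Ratio test on column b — row 1: entry 0 ≤ 0; row 2: 19/3 = 19/3; row 3: (43/3)/3 = 43/9; row 4: (68/3)/3 = 68/9. Minimum is 43/9 at row 3 (s3 leaves); pivot element 3.
Pivot on row 3; the obj-row RHS becomes 8/3 − (-6)·(43/9) = 94/3.

94/3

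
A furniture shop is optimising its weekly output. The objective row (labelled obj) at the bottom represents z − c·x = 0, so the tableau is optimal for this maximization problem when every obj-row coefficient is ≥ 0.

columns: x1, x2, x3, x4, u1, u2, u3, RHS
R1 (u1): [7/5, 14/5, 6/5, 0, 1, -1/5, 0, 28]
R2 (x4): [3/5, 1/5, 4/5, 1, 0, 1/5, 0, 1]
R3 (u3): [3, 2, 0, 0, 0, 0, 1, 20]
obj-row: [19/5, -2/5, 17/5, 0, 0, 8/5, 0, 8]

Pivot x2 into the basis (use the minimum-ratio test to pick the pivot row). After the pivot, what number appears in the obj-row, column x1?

5

Ratio test on column x2 — row 1: 28/(14/5) = 10; row 2: 1/(1/5) = 5; row 3: 20/2 = 10. Minimum is 5 at row 2 (x4 leaves); pivot element 1/5.
Divide row 2 by 1/5; eliminate column x2 from the other rows.
obj-row update in column x1: 19/5 − (-2/5)·3 = 5.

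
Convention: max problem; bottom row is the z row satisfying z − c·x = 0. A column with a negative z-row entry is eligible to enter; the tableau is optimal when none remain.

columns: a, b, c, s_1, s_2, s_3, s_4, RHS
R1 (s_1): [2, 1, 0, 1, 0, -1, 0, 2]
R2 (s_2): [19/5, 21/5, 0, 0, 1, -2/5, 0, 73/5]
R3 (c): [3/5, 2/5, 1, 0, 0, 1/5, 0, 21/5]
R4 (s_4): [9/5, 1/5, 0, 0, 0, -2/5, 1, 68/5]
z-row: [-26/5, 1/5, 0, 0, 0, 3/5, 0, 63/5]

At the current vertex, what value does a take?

a is not in the basis, so in the current basic feasible solution a = 0.

0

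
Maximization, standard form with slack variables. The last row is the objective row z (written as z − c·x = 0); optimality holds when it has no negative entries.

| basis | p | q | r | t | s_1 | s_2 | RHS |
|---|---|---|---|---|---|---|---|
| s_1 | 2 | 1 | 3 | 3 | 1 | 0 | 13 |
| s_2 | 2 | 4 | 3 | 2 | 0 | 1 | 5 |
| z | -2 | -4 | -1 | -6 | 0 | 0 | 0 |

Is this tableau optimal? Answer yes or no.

The z-row has a negative entry -6 in column t, so it is not optimal.

no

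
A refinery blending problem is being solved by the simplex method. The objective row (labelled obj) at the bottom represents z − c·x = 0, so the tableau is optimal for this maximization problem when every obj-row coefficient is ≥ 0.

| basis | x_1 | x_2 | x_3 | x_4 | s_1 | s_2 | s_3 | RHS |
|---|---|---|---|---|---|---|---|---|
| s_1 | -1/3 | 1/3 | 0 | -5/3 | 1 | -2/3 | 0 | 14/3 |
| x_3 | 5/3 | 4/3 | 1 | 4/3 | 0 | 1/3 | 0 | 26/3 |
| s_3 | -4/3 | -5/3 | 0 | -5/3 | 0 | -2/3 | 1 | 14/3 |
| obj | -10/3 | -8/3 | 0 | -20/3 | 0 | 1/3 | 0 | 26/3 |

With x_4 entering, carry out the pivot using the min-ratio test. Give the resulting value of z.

52

Ratio test on column x_4 — row 1: entry -5/3 ≤ 0; row 2: (26/3)/(4/3) = 13/2; row 3: entry -5/3 ≤ 0. Minimum is 13/2 at row 2 (x_3 leaves); pivot element 4/3.
Pivot on row 2; the obj-row RHS becomes 26/3 − (-20/3)·(13/2) = 52.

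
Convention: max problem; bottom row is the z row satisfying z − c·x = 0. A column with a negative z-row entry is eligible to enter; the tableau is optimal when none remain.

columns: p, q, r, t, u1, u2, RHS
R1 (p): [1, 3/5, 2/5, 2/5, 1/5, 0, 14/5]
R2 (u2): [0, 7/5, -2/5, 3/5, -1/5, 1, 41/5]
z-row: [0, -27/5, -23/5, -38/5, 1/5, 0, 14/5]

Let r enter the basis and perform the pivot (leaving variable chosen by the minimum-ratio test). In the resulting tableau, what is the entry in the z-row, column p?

Ratio test on column r — row 1: (14/5)/(2/5) = 7; row 2: entry -2/5 ≤ 0. Minimum is 7 at row 1 (p leaves); pivot element 2/5.
Divide row 1 by 2/5; eliminate column r from the other rows.
z-row update in column p: 0 − (-23/5)·(5/2) = 23/2.

23/2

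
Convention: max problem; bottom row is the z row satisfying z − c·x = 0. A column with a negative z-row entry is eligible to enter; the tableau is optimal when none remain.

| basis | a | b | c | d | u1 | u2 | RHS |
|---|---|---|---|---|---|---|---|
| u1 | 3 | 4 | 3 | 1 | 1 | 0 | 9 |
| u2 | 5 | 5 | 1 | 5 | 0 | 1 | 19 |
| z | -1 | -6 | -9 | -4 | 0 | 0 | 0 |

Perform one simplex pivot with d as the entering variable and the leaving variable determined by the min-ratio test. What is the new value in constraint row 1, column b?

3

Ratio test on column d — row 1: 9/1 = 9; row 2: 19/5 = 19/5. Minimum is 19/5 at row 2 (u2 leaves); pivot element 5.
Divide row 2 by 5; eliminate column d from the other rows.
Row 1 update in column b: 4 − 1·1 = 3.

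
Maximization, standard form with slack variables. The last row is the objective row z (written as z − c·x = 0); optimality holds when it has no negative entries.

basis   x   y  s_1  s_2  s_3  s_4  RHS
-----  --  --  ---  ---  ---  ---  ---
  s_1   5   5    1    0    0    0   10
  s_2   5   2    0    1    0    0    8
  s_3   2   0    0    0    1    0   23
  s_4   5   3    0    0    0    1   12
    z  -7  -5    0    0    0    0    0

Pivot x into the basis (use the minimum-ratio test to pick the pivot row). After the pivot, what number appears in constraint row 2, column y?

2/5

Ratio test on column x — row 1: 10/5 = 2; row 2: 8/5 = 8/5; row 3: 23/2 = 23/2; row 4: 12/5 = 12/5. Minimum is 8/5 at row 2 (s_2 leaves); pivot element 5.
Divide row 2 by 5; eliminate column x from the other rows.
In the new row 2, the y entry is the old entry divided by the pivot: 2/5 = 2/5.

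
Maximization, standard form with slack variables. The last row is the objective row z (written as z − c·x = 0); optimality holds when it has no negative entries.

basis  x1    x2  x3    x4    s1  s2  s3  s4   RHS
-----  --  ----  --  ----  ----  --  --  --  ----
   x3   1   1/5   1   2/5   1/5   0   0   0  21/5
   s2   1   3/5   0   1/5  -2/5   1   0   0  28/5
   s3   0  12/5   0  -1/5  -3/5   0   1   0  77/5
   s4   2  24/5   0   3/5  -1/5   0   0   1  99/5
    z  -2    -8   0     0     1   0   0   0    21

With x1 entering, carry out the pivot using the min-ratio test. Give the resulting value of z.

147/5

Ratio test on column x1 — row 1: (21/5)/1 = 21/5; row 2: (28/5)/1 = 28/5; row 3: entry 0 ≤ 0; row 4: (99/5)/2 = 99/10. Minimum is 21/5 at row 1 (x3 leaves); pivot element 1.
Pivot on row 1; the z-row RHS becomes 21 − (-2)·(21/5) = 147/5.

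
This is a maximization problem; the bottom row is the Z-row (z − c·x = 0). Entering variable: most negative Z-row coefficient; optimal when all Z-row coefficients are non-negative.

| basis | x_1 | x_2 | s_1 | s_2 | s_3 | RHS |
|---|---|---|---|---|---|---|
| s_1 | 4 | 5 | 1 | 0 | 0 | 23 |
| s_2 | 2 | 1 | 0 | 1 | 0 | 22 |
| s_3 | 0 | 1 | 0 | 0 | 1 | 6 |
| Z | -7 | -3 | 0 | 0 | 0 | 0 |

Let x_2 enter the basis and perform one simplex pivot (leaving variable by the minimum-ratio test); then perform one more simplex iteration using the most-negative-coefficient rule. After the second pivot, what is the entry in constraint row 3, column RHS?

6

Ratio test on column x_2 — row 1: 23/5 = 23/5; row 2: 22/1 = 22; row 3: 6/1 = 6. Minimum is 23/5 at row 1 (s_1 leaves); pivot element 5.
Divide row 1 by 5; eliminate column x_2 from the other rows.
Second iteration: most negative Z-row entry is -23/5 in column x_1, so x_1 enters.
Ratio test on column x_1 — row 1: (23/5)/(4/5) = 23/4; row 2: (87/5)/(6/5) = 29/2; row 3: entry -4/5 ≤ 0. Minimum is 23/4 at row 1 (x_2 leaves); pivot element 4/5.
Divide row 1 by 4/5; eliminate column x_1 from the other rows.
After both pivots, the entry at constraint row 3, column RHS is 6.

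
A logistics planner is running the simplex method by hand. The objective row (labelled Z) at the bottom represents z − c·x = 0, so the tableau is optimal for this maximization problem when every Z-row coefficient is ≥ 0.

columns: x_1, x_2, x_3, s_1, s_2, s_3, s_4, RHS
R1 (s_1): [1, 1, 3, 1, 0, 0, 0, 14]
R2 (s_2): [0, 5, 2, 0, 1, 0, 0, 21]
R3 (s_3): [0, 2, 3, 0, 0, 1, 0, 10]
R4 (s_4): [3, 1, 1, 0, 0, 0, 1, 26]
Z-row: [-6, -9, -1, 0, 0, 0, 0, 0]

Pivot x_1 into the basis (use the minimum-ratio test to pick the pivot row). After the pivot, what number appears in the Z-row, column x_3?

1

Ratio test on column x_1 — row 1: 14/1 = 14; row 2: entry 0 ≤ 0; row 3: entry 0 ≤ 0; row 4: 26/3 = 26/3. Minimum is 26/3 at row 4 (s_4 leaves); pivot element 3.
Divide row 4 by 3; eliminate column x_1 from the other rows.
Z-row update in column x_3: -1 − (-6)·(1/3) = 1.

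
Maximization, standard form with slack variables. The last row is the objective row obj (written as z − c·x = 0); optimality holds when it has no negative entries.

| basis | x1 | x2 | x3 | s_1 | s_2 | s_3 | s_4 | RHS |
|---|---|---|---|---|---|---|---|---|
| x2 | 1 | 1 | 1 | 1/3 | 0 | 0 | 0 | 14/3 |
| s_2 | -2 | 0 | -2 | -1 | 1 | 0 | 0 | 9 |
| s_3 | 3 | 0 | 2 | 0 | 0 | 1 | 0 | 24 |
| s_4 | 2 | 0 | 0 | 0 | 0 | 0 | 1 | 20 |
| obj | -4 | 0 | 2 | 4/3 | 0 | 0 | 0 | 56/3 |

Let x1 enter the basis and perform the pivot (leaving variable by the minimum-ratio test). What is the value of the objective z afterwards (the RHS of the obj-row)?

112/3

Ratio test on column x1 — row 1: (14/3)/1 = 14/3; row 2: entry -2 ≤ 0; row 3: 24/3 = 8; row 4: 20/2 = 10. Minimum is 14/3 at row 1 (x2 leaves); pivot element 1.
Pivot on row 1; the obj-row RHS becomes 56/3 − (-4)·(14/3) = 112/3.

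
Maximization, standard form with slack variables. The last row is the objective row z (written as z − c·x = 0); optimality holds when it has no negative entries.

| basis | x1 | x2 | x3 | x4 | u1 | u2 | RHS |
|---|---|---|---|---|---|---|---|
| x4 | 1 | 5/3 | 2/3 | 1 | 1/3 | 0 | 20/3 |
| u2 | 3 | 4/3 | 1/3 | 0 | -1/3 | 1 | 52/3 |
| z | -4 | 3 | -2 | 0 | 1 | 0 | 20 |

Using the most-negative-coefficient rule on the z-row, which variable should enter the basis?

x1

Negative z-row entries: x1: -4, x3: -2.
The most negative is -4 in column x1, so x1 enters.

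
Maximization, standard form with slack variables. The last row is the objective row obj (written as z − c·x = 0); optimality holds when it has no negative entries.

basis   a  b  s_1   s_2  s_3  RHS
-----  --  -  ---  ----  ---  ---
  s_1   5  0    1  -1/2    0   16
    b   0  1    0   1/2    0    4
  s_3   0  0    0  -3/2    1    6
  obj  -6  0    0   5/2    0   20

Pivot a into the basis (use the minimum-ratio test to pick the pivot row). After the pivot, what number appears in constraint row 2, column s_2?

Ratio test on column a — row 1: 16/5 = 16/5; row 2: entry 0 ≤ 0; row 3: entry 0 ≤ 0. Minimum is 16/5 at row 1 (s_1 leaves); pivot element 5.
Divide row 1 by 5; eliminate column a from the other rows.
Row 2 update in column s_2: 1/2 − 0·(-1/10) = 1/2.

1/2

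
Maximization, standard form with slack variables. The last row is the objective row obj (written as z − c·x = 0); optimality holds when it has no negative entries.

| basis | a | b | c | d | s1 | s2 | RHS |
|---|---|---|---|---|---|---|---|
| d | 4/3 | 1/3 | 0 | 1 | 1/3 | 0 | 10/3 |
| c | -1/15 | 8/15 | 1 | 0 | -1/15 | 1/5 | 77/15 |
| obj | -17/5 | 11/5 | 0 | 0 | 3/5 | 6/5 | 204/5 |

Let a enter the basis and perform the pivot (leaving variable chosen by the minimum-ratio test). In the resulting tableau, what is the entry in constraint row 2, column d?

Ratio test on column a — row 1: (10/3)/(4/3) = 5/2; row 2: entry -1/15 ≤ 0. Minimum is 5/2 at row 1 (d leaves); pivot element 4/3.
Divide row 1 by 4/3; eliminate column a from the other rows.
Row 2 update in column d: 0 − (-1/15)·(3/4) = 1/20.

1/20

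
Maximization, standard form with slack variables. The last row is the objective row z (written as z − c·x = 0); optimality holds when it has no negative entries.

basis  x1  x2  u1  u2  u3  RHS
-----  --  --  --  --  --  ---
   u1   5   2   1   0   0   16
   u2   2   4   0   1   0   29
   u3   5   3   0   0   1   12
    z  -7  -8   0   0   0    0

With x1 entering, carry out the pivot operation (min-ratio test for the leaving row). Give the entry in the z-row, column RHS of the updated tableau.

84/5

Ratio test on column x1 — row 1: 16/5 = 16/5; row 2: 29/2 = 29/2; row 3: 12/5 = 12/5. Minimum is 12/5 at row 3 (u3 leaves); pivot element 5.
Divide row 3 by 5; eliminate column x1 from the other rows.
z-row update in column RHS: 0 − (-7)·(12/5) = 84/5.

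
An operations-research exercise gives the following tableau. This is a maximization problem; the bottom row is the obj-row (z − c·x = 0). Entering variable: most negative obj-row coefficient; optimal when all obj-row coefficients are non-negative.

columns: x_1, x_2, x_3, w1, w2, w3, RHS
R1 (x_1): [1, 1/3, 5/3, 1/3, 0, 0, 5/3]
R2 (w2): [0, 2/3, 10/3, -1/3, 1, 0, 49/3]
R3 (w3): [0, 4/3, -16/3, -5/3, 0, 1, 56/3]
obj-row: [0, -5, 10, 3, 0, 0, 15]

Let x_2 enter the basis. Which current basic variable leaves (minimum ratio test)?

Column x_2 entries and ratios — x_1: (5/3)/(1/3) = 5; w2: (49/3)/(2/3) = 49/2; w3: (56/3)/(4/3) = 14.
Smallest ratio is 5 in the row of x_1, so x_1 leaves.

x_1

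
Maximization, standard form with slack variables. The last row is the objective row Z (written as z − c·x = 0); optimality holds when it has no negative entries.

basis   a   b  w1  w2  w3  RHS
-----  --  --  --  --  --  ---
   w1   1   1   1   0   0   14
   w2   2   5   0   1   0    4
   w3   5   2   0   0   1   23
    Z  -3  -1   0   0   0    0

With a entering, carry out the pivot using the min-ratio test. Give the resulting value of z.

Ratio test on column a — row 1: 14/1 = 14; row 2: 4/2 = 2; row 3: 23/5 = 23/5. Minimum is 2 at row 2 (w2 leaves); pivot element 2.
Pivot on row 2; the Z-row RHS becomes 0 − (-3)·2 = 6.

6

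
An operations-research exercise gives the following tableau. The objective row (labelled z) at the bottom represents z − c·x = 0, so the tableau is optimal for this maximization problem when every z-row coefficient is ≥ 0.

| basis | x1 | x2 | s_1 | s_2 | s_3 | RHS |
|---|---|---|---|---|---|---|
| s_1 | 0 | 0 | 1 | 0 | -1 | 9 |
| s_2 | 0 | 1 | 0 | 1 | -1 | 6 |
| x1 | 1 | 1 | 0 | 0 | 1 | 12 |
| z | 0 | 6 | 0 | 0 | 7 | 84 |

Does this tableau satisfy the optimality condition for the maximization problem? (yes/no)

Every z-row coefficient is ≥ 0, so the tableau is optimal.

yes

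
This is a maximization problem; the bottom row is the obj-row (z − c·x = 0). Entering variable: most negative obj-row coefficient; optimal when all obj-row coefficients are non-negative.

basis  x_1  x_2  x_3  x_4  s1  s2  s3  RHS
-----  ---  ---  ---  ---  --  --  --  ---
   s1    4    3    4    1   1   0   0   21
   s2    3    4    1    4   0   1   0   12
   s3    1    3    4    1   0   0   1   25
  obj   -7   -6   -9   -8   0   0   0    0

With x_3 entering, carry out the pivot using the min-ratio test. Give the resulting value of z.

189/4

Ratio test on column x_3 — row 1: 21/4 = 21/4; row 2: 12/1 = 12; row 3: 25/4 = 25/4. Minimum is 21/4 at row 1 (s1 leaves); pivot element 4.
Pivot on row 1; the obj-row RHS becomes 0 − (-9)·(21/4) = 189/4.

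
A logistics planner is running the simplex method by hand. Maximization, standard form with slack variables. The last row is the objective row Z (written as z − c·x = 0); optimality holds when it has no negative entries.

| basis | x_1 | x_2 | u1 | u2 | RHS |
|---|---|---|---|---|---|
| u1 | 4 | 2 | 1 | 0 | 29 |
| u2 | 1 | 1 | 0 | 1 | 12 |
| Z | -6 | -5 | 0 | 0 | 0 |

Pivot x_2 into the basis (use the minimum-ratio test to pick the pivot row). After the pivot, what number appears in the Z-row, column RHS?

60

Ratio test on column x_2 — row 1: 29/2 = 29/2; row 2: 12/1 = 12. Minimum is 12 at row 2 (u2 leaves); pivot element 1.
Divide row 2 by 1; eliminate column x_2 from the other rows.
Z-row update in column RHS: 0 − (-5)·12 = 60.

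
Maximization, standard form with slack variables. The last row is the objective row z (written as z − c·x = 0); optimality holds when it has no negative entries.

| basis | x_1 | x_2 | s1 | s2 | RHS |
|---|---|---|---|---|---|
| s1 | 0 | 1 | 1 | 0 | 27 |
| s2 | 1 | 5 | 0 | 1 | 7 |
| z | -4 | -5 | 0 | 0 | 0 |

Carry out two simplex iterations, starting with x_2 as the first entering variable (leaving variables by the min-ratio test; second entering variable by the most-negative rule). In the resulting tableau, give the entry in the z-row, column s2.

Ratio test on column x_2 — row 1: 27/1 = 27; row 2: 7/5 = 7/5. Minimum is 7/5 at row 2 (s2 leaves); pivot element 5.
Divide row 2 by 5; eliminate column x_2 from the other rows.
Second iteration: most negative z-row entry is -3 in column x_1, so x_1 enters.
Ratio test on column x_1 — row 1: entry -1/5 ≤ 0; row 2: (7/5)/(1/5) = 7. Minimum is 7 at row 2 (x_2 leaves); pivot element 1/5.
Divide row 2 by 1/5; eliminate column x_1 from the other rows.
After both pivots, the entry at the z-row, column s2 is 4.

4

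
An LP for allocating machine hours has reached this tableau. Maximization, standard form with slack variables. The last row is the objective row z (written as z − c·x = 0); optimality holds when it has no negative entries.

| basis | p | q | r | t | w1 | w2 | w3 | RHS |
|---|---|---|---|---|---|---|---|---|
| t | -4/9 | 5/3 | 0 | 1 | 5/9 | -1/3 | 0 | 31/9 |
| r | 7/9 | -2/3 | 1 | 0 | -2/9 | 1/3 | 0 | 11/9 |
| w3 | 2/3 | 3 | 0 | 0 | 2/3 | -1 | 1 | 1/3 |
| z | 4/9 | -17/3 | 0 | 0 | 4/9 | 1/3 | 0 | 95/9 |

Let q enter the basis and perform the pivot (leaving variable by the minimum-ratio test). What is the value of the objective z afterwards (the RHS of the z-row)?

Ratio test on column q — row 1: (31/9)/(5/3) = 31/15; row 2: entry -2/3 ≤ 0; row 3: (1/3)/3 = 1/9. Minimum is 1/9 at row 3 (w3 leaves); pivot element 3.
Pivot on row 3; the z-row RHS becomes 95/9 − (-17/3)·(1/9) = 302/27.

302/27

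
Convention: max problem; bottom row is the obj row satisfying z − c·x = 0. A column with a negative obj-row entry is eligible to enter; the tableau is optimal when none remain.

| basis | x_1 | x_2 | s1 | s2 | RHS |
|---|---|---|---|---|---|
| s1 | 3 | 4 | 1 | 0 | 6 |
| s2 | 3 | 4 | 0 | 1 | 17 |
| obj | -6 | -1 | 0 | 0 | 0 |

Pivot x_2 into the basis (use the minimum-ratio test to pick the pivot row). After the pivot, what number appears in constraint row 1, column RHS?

Ratio test on column x_2 — row 1: 6/4 = 3/2; row 2: 17/4 = 17/4. Minimum is 3/2 at row 1 (s1 leaves); pivot element 4.
Divide row 1 by 4; eliminate column x_2 from the other rows.
In the new row 1, the RHS entry is the old entry divided by the pivot: 6/4 = 3/2.

3/2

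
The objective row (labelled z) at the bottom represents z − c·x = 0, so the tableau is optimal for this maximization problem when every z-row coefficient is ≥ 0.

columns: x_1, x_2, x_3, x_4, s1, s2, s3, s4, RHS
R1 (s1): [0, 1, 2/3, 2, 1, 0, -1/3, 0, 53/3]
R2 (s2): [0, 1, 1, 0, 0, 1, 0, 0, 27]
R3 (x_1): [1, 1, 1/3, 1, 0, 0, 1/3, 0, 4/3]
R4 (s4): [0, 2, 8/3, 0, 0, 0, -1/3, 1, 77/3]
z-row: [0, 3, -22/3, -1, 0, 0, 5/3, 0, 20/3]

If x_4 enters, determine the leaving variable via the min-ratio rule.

x_1

Column x_4 entries and ratios — s1: (53/3)/2 = 53/6; s2: 0 ≤ 0, skip; x_1: (4/3)/1 = 4/3; s4: 0 ≤ 0, skip.
Smallest ratio is 4/3 in the row of x_1, so x_1 leaves.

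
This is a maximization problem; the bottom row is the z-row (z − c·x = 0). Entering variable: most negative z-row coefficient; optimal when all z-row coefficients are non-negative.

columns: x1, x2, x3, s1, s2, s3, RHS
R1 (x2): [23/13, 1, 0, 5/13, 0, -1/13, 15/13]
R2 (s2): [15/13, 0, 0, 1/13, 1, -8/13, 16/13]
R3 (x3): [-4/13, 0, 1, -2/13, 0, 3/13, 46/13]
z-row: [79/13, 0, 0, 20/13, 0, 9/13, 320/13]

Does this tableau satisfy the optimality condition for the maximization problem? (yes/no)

Every z-row coefficient is ≥ 0, so the tableau is optimal.

yes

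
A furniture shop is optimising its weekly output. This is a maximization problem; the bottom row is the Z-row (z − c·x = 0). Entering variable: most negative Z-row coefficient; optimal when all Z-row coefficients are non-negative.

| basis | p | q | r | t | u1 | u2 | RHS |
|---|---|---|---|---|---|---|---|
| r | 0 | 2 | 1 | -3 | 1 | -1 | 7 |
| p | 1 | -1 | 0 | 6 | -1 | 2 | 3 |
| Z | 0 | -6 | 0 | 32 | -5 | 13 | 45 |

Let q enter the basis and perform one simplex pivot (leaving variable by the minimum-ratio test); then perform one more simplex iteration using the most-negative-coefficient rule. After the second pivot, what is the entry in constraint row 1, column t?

-3

Ratio test on column q — row 1: 7/2 = 7/2; row 2: entry -1 ≤ 0. Minimum is 7/2 at row 1 (r leaves); pivot element 2.
Divide row 1 by 2; eliminate column q from the other rows.
Second iteration: most negative Z-row entry is -2 in column u1, so u1 enters.
Ratio test on column u1 — row 1: (7/2)/(1/2) = 7; row 2: entry -1/2 ≤ 0. Minimum is 7 at row 1 (q leaves); pivot element 1/2.
Divide row 1 by 1/2; eliminate column u1 from the other rows.
After both pivots, the entry at constraint row 1, column t is -3.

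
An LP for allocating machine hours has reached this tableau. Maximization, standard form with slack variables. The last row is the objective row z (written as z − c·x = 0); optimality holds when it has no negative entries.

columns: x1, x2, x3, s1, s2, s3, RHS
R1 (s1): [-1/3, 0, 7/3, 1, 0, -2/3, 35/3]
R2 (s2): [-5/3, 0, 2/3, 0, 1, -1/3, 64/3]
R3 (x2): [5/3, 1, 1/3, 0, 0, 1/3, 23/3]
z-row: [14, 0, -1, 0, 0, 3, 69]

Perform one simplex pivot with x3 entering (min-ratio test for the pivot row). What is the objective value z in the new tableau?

74

Ratio test on column x3 — row 1: (35/3)/(7/3) = 5; row 2: (64/3)/(2/3) = 32; row 3: (23/3)/(1/3) = 23. Minimum is 5 at row 1 (s1 leaves); pivot element 7/3.
Pivot on row 1; the z-row RHS becomes 69 − (-1)·5 = 74.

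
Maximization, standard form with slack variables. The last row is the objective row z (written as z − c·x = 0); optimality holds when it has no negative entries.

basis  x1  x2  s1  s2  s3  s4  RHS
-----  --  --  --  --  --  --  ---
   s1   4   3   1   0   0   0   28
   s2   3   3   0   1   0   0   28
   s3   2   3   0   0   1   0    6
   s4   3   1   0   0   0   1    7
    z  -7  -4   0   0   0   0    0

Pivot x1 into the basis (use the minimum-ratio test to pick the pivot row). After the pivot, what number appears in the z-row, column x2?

-5/3

Ratio test on column x1 — row 1: 28/4 = 7; row 2: 28/3 = 28/3; row 3: 6/2 = 3; row 4: 7/3 = 7/3. Minimum is 7/3 at row 4 (s4 leaves); pivot element 3.
Divide row 4 by 3; eliminate column x1 from the other rows.
z-row update in column x2: -4 − (-7)·(1/3) = -5/3.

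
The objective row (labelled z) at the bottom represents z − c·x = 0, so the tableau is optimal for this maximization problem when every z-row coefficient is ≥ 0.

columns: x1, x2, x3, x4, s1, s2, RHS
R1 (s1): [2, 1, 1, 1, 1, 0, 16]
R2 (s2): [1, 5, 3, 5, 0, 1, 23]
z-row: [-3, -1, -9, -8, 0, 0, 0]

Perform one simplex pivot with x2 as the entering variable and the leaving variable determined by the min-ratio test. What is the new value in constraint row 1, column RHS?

Ratio test on column x2 — row 1: 16/1 = 16; row 2: 23/5 = 23/5. Minimum is 23/5 at row 2 (s2 leaves); pivot element 5.
Divide row 2 by 5; eliminate column x2 from the other rows.
Row 1 update in column RHS: 16 − 1·(23/5) = 57/5.

57/5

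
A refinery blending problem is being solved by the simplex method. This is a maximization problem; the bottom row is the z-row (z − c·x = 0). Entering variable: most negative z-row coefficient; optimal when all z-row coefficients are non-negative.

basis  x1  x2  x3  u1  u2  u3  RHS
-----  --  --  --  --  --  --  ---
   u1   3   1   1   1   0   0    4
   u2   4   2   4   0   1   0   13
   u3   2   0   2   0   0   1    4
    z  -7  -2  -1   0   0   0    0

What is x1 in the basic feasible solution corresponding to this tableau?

x1 is not in the basis, so in the current basic feasible solution x1 = 0.

0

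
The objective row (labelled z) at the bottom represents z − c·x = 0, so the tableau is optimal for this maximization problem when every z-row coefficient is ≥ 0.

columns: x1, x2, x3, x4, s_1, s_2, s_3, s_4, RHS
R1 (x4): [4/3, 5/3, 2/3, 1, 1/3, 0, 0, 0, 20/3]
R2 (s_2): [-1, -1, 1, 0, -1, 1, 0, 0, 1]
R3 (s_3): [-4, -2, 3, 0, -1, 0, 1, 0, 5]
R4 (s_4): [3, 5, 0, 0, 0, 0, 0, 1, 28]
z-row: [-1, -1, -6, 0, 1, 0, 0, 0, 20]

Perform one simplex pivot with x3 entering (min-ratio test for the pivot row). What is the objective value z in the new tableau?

26

Ratio test on column x3 — row 1: (20/3)/(2/3) = 10; row 2: 1/1 = 1; row 3: 5/3 = 5/3; row 4: entry 0 ≤ 0. Minimum is 1 at row 2 (s_2 leaves); pivot element 1.
Pivot on row 2; the z-row RHS becomes 20 − (-6)·1 = 26.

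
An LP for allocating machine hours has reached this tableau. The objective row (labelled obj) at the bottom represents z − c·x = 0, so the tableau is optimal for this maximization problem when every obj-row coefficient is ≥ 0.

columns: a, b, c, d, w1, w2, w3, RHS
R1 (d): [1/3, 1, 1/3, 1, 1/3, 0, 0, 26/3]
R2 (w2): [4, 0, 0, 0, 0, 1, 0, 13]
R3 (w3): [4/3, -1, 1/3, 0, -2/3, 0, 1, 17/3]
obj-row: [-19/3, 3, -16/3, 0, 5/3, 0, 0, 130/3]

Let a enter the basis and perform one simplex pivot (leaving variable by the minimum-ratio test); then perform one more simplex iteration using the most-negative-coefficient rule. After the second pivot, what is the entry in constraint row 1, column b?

2

Ratio test on column a — row 1: (26/3)/(1/3) = 26; row 2: 13/4 = 13/4; row 3: (17/3)/(4/3) = 17/4. Minimum is 13/4 at row 2 (w2 leaves); pivot element 4.
Divide row 2 by 4; eliminate column a from the other rows.
Second iteration: most negative obj-row entry is -16/3 in column c, so c enters.
Ratio test on column c — row 1: (91/12)/(1/3) = 91/4; row 2: entry 0 ≤ 0; row 3: (4/3)/(1/3) = 4. Minimum is 4 at row 3 (w3 leaves); pivot element 1/3.
Divide row 3 by 1/3; eliminate column c from the other rows.
After both pivots, the entry at constraint row 1, column b is 2.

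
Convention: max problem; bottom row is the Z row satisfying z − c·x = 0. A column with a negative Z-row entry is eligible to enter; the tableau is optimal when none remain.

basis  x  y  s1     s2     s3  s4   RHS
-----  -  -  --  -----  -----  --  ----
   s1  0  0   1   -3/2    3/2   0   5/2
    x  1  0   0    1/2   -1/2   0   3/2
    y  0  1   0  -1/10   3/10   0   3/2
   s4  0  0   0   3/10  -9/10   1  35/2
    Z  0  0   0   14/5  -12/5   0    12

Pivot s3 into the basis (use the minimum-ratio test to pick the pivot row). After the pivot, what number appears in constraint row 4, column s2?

Ratio test on column s3 — row 1: (5/2)/(3/2) = 5/3; row 2: entry -1/2 ≤ 0; row 3: (3/2)/(3/10) = 5; row 4: entry -9/10 ≤ 0. Minimum is 5/3 at row 1 (s1 leaves); pivot element 3/2.
Divide row 1 by 3/2; eliminate column s3 from the other rows.
Row 4 update in column s2: 3/10 − (-9/10)·(-1) = -3/5.

-3/5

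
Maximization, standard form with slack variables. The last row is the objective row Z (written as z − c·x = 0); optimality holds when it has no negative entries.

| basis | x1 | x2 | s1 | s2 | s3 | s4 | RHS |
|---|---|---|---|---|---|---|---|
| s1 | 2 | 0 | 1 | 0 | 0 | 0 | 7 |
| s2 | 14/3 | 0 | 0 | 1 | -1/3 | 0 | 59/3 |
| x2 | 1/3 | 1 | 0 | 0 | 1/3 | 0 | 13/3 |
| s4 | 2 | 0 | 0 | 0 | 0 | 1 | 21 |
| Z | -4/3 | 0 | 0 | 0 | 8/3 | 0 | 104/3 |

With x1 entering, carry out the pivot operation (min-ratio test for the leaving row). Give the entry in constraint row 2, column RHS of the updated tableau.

Ratio test on column x1 — row 1: 7/2 = 7/2; row 2: (59/3)/(14/3) = 59/14; row 3: (13/3)/(1/3) = 13; row 4: 21/2 = 21/2. Minimum is 7/2 at row 1 (s1 leaves); pivot element 2.
Divide row 1 by 2; eliminate column x1 from the other rows.
Row 2 update in column RHS: 59/3 − (14/3)·(7/2) = 10/3.

10/3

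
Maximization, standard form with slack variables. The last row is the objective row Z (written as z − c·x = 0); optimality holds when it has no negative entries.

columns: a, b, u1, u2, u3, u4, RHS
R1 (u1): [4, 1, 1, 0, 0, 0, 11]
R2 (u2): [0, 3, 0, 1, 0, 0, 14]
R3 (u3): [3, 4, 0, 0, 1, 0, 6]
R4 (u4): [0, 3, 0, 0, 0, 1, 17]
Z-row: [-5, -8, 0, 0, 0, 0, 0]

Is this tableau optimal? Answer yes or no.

no

The Z-row has a negative entry -8 in column b, so it is not optimal.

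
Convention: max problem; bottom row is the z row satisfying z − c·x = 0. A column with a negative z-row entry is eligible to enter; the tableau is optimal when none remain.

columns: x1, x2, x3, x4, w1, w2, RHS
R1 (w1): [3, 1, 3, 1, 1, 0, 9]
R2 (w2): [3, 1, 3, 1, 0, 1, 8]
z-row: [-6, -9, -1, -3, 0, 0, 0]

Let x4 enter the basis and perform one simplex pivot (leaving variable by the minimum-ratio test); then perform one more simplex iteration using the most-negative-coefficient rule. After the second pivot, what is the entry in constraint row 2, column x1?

3

Ratio test on column x4 — row 1: 9/1 = 9; row 2: 8/1 = 8. Minimum is 8 at row 2 (w2 leaves); pivot element 1.
Divide row 2 by 1; eliminate column x4 from the other rows.
Second iteration: most negative z-row entry is -6 in column x2, so x2 enters.
Ratio test on column x2 — row 1: entry 0 ≤ 0; row 2: 8/1 = 8. Minimum is 8 at row 2 (x4 leaves); pivot element 1.
Divide row 2 by 1; eliminate column x2 from the other rows.
After both pivots, the entry at constraint row 2, column x1 is 3.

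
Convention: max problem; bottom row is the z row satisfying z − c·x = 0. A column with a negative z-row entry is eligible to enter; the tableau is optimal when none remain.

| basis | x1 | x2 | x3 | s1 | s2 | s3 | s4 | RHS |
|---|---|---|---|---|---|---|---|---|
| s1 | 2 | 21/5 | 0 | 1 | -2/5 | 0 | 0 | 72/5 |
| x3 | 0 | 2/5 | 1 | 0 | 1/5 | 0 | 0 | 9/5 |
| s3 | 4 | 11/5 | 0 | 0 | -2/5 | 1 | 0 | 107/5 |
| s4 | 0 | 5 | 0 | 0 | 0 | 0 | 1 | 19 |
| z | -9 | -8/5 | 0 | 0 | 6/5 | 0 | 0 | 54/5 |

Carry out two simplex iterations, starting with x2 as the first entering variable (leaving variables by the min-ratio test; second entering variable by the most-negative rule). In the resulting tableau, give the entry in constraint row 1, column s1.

Ratio test on column x2 — row 1: (72/5)/(21/5) = 24/7; row 2: (9/5)/(2/5) = 9/2; row 3: (107/5)/(11/5) = 107/11; row 4: 19/5 = 19/5. Minimum is 24/7 at row 1 (s1 leaves); pivot element 21/5.
Divide row 1 by 21/5; eliminate column x2 from the other rows.
Second iteration: most negative z-row entry is -173/21 in column x1, so x1 enters.
Ratio test on column x1 — row 1: (24/7)/(10/21) = 36/5; row 2: entry -4/21 ≤ 0; row 3: (97/7)/(62/21) = 291/62; row 4: entry -50/21 ≤ 0. Minimum is 291/62 at row 3 (s3 leaves); pivot element 62/21.
Divide row 3 by 62/21; eliminate column x1 from the other rows.
After both pivots, the entry at constraint row 1, column s1 is 10/31.

10/31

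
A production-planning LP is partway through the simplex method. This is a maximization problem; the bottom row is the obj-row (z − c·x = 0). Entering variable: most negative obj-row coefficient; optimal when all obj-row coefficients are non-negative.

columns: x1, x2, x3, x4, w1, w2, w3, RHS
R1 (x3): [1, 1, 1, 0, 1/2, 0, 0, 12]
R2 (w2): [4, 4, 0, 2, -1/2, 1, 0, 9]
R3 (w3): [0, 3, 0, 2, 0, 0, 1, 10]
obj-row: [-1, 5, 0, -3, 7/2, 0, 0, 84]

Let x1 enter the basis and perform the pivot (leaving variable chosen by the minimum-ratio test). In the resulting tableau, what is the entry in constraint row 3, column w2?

0

Ratio test on column x1 — row 1: 12/1 = 12; row 2: 9/4 = 9/4; row 3: entry 0 ≤ 0. Minimum is 9/4 at row 2 (w2 leaves); pivot element 4.
Divide row 2 by 4; eliminate column x1 from the other rows.
Row 3 update in column w2: 0 − 0·(1/4) = 0.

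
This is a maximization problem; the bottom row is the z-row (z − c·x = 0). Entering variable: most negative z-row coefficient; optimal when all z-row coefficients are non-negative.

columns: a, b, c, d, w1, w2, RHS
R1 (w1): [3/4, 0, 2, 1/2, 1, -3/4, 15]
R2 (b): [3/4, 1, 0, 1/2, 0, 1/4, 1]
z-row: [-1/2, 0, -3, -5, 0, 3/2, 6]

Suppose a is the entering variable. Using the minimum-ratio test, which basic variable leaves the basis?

b

Column a entries and ratios — w1: 15/(3/4) = 20; b: 1/(3/4) = 4/3.
Smallest ratio is 4/3 in the row of b, so b leaves.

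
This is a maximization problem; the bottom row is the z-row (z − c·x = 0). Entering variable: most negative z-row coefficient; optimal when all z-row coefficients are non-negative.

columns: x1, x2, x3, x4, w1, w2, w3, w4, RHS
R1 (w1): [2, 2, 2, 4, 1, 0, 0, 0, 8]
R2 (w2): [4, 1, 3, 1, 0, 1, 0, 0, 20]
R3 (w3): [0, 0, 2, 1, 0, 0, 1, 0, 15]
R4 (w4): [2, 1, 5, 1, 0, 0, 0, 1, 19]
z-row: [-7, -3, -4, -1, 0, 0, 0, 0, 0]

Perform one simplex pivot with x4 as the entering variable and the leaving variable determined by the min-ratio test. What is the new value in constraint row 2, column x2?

Ratio test on column x4 — row 1: 8/4 = 2; row 2: 20/1 = 20; row 3: 15/1 = 15; row 4: 19/1 = 19. Minimum is 2 at row 1 (w1 leaves); pivot element 4.
Divide row 1 by 4; eliminate column x4 from the other rows.
Row 2 update in column x2: 1 − 1·(1/2) = 1/2.

1/2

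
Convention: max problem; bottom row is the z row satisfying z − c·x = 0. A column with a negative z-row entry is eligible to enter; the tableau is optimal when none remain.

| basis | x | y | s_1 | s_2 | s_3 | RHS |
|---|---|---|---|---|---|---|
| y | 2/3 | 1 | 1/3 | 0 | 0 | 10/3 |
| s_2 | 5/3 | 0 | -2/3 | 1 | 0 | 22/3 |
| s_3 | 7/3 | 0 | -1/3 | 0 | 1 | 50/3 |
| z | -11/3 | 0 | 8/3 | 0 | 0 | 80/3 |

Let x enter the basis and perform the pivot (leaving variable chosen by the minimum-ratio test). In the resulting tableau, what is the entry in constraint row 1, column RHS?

Ratio test on column x — row 1: (10/3)/(2/3) = 5; row 2: (22/3)/(5/3) = 22/5; row 3: (50/3)/(7/3) = 50/7. Minimum is 22/5 at row 2 (s_2 leaves); pivot element 5/3.
Divide row 2 by 5/3; eliminate column x from the other rows.
Row 1 update in column RHS: 10/3 − (2/3)·(22/5) = 2/5.

2/5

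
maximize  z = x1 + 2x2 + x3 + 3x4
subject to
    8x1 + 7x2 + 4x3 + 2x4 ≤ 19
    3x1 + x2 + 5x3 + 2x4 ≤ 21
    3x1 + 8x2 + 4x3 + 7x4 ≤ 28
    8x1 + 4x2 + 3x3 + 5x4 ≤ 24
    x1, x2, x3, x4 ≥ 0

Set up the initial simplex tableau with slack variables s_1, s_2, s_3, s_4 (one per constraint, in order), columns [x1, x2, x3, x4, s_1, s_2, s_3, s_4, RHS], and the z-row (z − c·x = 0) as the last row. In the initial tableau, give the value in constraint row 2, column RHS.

The RHS of constraint 2 is b_2 = 21.

21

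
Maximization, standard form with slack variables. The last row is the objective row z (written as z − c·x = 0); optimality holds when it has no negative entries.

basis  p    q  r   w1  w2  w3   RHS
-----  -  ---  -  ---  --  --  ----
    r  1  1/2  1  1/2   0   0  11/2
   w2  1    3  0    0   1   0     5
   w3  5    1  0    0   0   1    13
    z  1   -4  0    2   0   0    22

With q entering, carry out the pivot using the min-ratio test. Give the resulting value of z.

Ratio test on column q — row 1: (11/2)/(1/2) = 11; row 2: 5/3 = 5/3; row 3: 13/1 = 13. Minimum is 5/3 at row 2 (w2 leaves); pivot element 3.
Pivot on row 2; the z-row RHS becomes 22 − (-4)·(5/3) = 86/3.

86/3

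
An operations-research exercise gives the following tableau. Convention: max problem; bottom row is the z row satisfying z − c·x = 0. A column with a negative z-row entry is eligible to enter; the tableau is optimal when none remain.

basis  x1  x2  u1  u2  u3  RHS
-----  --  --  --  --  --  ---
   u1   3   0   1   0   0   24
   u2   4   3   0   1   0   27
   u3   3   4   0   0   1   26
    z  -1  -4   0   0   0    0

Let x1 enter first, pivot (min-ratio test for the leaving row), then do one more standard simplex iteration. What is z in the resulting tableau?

122/7

Ratio test on column x1 — row 1: 24/3 = 8; row 2: 27/4 = 27/4; row 3: 26/3 = 26/3. Minimum is 27/4 at row 2 (u2 leaves); pivot element 4.
Pivot on row 2; the z-row RHS becomes 0 − (-1)·(27/4) = 27/4.
Next entering variable (most negative z-row entry -13/4): x2.
Ratio test on column x2 — row 1: entry -9/4 ≤ 0; row 2: (27/4)/(3/4) = 9; row 3: (23/4)/(7/4) = 23/7. Minimum is 23/7 at row 3 (u3 leaves); pivot element 7/4.
After the second pivot the z-row RHS is 27/4 − (-13/4)·(23/7) = 122/7.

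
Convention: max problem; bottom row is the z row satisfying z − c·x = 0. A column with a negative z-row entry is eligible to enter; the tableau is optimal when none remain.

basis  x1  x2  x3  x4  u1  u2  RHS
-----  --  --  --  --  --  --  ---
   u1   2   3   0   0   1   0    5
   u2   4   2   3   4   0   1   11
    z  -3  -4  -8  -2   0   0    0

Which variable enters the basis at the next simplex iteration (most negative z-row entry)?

Negative z-row entries: x1: -3, x2: -4, x3: -8, x4: -2.
The most negative is -8 in column x3, so x3 enters.

x3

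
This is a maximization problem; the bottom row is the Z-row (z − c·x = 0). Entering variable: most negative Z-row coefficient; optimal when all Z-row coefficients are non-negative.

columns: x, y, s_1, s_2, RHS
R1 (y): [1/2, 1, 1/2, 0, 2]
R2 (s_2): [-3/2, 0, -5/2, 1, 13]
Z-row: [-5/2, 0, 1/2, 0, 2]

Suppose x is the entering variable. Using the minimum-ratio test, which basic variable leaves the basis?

y

Column x entries and ratios — y: 2/(1/2) = 4; s_2: -3/2 ≤ 0, skip.
Smallest ratio is 4 in the row of y, so y leaves.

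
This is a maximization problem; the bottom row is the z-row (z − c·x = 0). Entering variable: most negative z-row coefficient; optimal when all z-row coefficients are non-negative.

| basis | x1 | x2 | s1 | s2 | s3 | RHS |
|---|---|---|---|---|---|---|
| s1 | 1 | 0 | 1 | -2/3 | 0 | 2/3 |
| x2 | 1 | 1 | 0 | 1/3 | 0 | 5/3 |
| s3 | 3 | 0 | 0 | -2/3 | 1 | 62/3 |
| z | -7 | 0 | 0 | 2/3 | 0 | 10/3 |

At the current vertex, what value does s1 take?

2/3

s1 is basic (row 1); its value is the RHS of that row, 2/3.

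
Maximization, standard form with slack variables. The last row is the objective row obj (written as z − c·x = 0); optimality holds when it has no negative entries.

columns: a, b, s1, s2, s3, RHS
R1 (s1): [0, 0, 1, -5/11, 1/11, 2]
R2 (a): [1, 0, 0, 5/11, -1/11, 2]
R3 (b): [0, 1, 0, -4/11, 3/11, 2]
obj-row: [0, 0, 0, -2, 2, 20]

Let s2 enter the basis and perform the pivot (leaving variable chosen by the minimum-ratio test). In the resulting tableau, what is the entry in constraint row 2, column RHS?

Ratio test on column s2 — row 1: entry -5/11 ≤ 0; row 2: 2/(5/11) = 22/5; row 3: entry -4/11 ≤ 0. Minimum is 22/5 at row 2 (a leaves); pivot element 5/11.
Divide row 2 by 5/11; eliminate column s2 from the other rows.
In the new row 2, the RHS entry is the old entry divided by the pivot: 2/(5/11) = 22/5.

22/5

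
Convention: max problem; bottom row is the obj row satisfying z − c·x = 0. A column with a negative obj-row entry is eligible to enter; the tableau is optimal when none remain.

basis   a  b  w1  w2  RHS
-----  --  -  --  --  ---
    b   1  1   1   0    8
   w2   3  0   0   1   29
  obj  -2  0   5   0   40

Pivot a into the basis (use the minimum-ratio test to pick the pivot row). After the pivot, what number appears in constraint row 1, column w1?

Ratio test on column a — row 1: 8/1 = 8; row 2: 29/3 = 29/3. Minimum is 8 at row 1 (b leaves); pivot element 1.
Divide row 1 by 1; eliminate column a from the other rows.
In the new row 1, the w1 entry is the old entry divided by the pivot: 1/1 = 1.

1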